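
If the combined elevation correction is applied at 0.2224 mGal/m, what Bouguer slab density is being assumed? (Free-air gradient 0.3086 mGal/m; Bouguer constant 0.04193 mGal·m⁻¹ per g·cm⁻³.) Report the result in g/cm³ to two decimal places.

2.06

0.2224 = 0.3086 − 0.04193 × ρ
ρ = (0.3086 − 0.2224) / 0.04193 = 2.06 g/cm³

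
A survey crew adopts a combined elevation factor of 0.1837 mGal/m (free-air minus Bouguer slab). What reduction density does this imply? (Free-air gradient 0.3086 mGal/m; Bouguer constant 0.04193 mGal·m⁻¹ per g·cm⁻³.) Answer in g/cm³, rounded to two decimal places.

0.1837 = 0.3086 − 0.04193 × ρ
ρ = (0.3086 − 0.1837) / 0.04193 = 2.98 g/cm³

2.98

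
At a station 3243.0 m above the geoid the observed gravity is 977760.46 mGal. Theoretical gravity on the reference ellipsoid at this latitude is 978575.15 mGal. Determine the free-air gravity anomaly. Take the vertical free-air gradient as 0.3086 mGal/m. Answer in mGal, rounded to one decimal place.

186.1

Free-air correction = 0.3086 × 3243.0 = 1000.79 mGal
Free-air anomaly = 977760.46 − 978575.15 + (1000.79) = 186.10 mGal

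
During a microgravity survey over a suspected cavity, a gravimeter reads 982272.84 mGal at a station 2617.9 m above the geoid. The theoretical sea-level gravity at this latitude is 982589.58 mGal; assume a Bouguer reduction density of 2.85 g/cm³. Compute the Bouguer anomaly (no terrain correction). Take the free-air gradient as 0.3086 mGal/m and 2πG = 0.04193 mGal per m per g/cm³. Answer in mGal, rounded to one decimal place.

Free-air correction = 0.3086 × 2617.9 = 807.88 mGal
Free-air anomaly = 982272.84 − 982589.58 + (807.88) = 491.14 mGal
Bouguer slab correction = 0.04193 × 2.85 × 2617.9 = 312.84 mGal
Simple Bouguer anomaly = 491.14 − (312.84) = 178.30 mGal

178.3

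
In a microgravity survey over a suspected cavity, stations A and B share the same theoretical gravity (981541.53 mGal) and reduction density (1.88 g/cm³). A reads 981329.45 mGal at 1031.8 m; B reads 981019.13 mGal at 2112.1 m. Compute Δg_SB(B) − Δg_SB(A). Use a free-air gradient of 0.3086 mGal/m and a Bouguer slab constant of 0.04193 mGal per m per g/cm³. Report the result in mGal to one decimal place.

Δg_SB(A) = 981329.45 − 981541.53 + 0.3086×1031.8 − 0.04193×1.88×1031.8 = 25.00 mGal
Δg_SB(B) = 981019.13 − 981541.53 + 0.3086×2112.1 − 0.04193×1.88×2112.1 = -37.10 mGal
Difference = -37.10 − (25.00) = -62.10 mGal

-62.1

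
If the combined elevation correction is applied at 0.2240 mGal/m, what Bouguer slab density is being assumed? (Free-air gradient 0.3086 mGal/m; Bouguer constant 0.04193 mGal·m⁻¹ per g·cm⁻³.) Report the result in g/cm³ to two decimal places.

2.02

0.2240 = 0.3086 − 0.04193 × ρ
ρ = (0.3086 − 0.2240) / 0.04193 = 2.02 g/cm³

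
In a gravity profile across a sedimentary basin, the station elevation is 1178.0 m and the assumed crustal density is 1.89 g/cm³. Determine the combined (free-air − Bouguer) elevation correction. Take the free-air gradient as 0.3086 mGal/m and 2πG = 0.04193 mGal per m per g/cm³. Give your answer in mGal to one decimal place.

270.2

Combined gradient = 0.3086 − 0.04193 × 1.89 = 0.2293523 mGal/m
Combined elevation correction = 0.2293523 × 1178.0 = 270.2 mGal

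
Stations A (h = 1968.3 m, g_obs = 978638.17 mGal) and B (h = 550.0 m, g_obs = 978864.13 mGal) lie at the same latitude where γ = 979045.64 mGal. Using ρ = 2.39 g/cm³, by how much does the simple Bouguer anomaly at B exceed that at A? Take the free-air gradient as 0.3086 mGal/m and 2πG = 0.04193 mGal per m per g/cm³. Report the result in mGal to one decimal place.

-69.6

Δg_SB(A) = 978638.17 − 979045.64 + 0.3086×1968.3 − 0.04193×2.39×1968.3 = 2.70 mGal
Δg_SB(B) = 978864.13 − 979045.64 + 0.3086×550.0 − 0.04193×2.39×550.0 = -66.90 mGal
Difference = -66.90 − (2.70) = -69.60 mGal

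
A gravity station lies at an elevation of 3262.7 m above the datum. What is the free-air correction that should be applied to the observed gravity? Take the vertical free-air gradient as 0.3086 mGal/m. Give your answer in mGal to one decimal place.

1006.9

Free-air correction = 0.3086 × 3262.7 = 1006.9 mGal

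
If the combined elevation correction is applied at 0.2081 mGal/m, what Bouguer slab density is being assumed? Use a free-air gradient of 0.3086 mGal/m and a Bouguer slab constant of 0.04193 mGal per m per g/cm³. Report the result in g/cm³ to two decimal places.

0.2081 = 0.3086 − 0.04193 × ρ
ρ = (0.3086 − 0.2081) / 0.04193 = 2.40 g/cm³

2.40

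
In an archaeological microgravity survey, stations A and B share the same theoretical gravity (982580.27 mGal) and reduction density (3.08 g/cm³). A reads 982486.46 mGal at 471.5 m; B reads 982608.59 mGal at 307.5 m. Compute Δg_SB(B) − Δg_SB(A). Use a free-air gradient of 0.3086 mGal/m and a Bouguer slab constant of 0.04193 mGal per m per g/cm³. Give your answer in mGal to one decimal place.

92.7

Δg_SB(A) = 982486.46 − 982580.27 + 0.3086×471.5 − 0.04193×3.08×471.5 = -9.20 mGal
Δg_SB(B) = 982608.59 − 982580.27 + 0.3086×307.5 − 0.04193×3.08×307.5 = 83.50 mGal
Difference = 83.50 − (-9.20) = 92.70 mGal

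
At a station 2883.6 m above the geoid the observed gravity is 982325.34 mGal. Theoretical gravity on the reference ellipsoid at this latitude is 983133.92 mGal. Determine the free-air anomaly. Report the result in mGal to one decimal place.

81.3

Free-air correction = 0.3086 × 2883.6 = 889.88 mGal
Free-air anomaly = 982325.34 − 983133.92 + (889.88) = 81.30 mGal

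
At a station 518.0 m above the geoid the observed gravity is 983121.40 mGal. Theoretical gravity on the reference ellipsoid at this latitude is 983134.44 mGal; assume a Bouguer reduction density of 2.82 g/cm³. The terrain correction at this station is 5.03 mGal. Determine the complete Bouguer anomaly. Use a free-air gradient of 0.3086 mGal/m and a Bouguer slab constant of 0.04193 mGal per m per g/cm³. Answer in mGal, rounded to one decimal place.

Free-air correction = 0.3086 × 518.0 = 159.85 mGal
Free-air anomaly = 983121.40 − 983134.44 + (159.85) = 146.81 mGal
Bouguer slab correction = 0.04193 × 2.82 × 518.0 = 61.25 mGal
Simple Bouguer anomaly = 146.81 − (61.25) = 85.56 mGal
Complete Bouguer anomaly = 85.56 + 5.03 = 90.59 mGal

90.6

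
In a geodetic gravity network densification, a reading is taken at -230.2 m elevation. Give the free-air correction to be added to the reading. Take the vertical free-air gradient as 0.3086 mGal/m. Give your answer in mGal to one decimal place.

-71.0

Free-air correction = 0.3086 × -230.2 = -71.0 mGal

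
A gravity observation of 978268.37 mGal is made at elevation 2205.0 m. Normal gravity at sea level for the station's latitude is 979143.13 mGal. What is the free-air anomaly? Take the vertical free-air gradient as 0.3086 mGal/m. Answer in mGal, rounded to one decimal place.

-194.3

Free-air correction = 0.3086 × 2205.0 = 680.46 mGal
Free-air anomaly = 978268.37 − 979143.13 + (680.46) = -194.30 mGal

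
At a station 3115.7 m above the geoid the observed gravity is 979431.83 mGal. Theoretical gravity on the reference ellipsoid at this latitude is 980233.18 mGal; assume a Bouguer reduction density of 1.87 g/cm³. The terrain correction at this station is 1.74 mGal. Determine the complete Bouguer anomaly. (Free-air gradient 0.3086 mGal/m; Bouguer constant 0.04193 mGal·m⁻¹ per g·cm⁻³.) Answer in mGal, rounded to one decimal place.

Free-air correction = 0.3086 × 3115.7 = 961.51 mGal
Free-air anomaly = 979431.83 − 980233.18 + (961.51) = 160.16 mGal
Bouguer slab correction = 0.04193 × 1.87 × 3115.7 = 244.30 mGal
Simple Bouguer anomaly = 160.16 − (244.30) = -84.14 mGal
Complete Bouguer anomaly = -84.14 + 1.74 = -82.40 mGal

-82.4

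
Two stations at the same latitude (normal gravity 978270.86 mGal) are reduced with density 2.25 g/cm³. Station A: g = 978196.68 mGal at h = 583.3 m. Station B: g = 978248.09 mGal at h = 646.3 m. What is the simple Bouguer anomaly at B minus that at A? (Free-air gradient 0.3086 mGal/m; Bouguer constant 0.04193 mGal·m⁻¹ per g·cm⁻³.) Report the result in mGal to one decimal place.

64.9

Δg_SB(A) = 978196.68 − 978270.86 + 0.3086×583.3 − 0.04193×2.25×583.3 = 50.80 mGal
Δg_SB(B) = 978248.09 − 978270.86 + 0.3086×646.3 − 0.04193×2.25×646.3 = 115.70 mGal
Difference = 115.70 − (50.80) = 64.90 mGal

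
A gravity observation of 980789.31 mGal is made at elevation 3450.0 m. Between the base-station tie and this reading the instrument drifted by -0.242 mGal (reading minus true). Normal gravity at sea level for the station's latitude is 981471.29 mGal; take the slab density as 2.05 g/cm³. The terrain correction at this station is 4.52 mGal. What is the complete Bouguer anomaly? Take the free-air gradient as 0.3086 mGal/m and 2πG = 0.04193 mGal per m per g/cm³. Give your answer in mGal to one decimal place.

90.9

Drift-corrected reading = 980789.31 − (-0.242) = 980789.552 mGal
Free-air correction = 0.3086 × 3450.0 = 1064.67 mGal
Free-air anomaly = 980789.552 − 981471.29 + (1064.67) = 382.932 mGal
Bouguer slab correction = 0.04193 × 2.05 × 3450.0 = 296.55 mGal
Simple Bouguer anomaly = 382.932 − (296.55) = 86.382 mGal
Complete Bouguer anomaly = 86.382 + 4.52 = 90.902 mGal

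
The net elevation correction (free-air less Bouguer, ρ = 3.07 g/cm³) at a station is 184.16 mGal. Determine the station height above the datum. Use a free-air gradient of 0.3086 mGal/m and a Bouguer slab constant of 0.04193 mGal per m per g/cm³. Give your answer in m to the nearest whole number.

Combined gradient = 0.3086 − 0.04193 × 3.07 = 0.1798749 mGal/m
h = 184.16 / 0.1798749 = 1023.82 m

1024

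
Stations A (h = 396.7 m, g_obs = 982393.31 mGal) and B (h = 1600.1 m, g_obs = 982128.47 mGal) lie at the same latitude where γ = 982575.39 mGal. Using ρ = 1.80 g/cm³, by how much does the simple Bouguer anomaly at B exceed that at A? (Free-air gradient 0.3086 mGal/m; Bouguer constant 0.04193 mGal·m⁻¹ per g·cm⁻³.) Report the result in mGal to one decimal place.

15.7

Δg_SB(A) = 982393.31 − 982575.39 + 0.3086×396.7 − 0.04193×1.80×396.7 = -89.60 mGal
Δg_SB(B) = 982128.47 − 982575.39 + 0.3086×1600.1 − 0.04193×1.80×1600.1 = -73.90 mGal
Difference = -73.90 − (-89.60) = 15.70 mGal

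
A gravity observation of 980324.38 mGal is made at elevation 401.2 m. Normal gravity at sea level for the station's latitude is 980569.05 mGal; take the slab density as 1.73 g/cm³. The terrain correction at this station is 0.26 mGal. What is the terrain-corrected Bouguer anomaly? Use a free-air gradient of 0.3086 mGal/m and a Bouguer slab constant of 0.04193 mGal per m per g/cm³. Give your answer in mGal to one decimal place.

Free-air correction = 0.3086 × 401.2 = 123.81 mGal
Free-air anomaly = 980324.38 − 980569.05 + (123.81) = -120.86 mGal
Bouguer slab correction = 0.04193 × 1.73 × 401.2 = 29.10 mGal
Simple Bouguer anomaly = -120.86 − (29.10) = -149.96 mGal
Complete Bouguer anomaly = -149.96 + 0.26 = -149.70 mGal

-149.7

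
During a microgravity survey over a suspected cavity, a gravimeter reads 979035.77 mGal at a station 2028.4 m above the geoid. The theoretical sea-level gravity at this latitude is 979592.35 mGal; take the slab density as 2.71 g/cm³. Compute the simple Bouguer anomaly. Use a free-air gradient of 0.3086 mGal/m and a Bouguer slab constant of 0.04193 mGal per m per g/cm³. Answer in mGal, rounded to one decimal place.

Free-air correction = 0.3086 × 2028.4 = 625.96 mGal
Free-air anomaly = 979035.77 − 979592.35 + (625.96) = 69.38 mGal
Bouguer slab correction = 0.04193 × 2.71 × 2028.4 = 230.49 mGal
Simple Bouguer anomaly = 69.38 − (230.49) = -161.11 mGal

-161.1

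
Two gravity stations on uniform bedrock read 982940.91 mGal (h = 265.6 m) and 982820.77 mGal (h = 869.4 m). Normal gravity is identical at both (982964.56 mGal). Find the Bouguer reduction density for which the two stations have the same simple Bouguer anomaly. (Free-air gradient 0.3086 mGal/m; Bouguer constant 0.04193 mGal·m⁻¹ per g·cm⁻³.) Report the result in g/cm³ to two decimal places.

2.61

Δg_obs = 982820.77 − 982940.91 = -120.14 mGal over Δh = 869.4 − 265.6 = 603.8 m
Equal Bouguer anomalies ⇒ Δg_obs + (0.3086 − 0.04193ρ)·Δh = 0
0.3086 − 0.04193ρ = −Δg_obs/Δh = 0.19897
ρ = (0.3086 − 0.19897) / 0.04193 = 2.61 g/cm³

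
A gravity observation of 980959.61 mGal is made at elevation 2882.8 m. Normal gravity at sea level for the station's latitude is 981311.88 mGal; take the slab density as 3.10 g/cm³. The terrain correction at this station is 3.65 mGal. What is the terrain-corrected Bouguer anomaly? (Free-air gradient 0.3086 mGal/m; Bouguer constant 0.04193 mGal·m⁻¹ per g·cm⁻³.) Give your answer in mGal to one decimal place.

Free-air correction = 0.3086 × 2882.8 = 889.63 mGal
Free-air anomaly = 980959.61 − 981311.88 + (889.63) = 537.36 mGal
Bouguer slab correction = 0.04193 × 3.10 × 2882.8 = 374.71 mGal
Simple Bouguer anomaly = 537.36 − (374.71) = 162.65 mGal
Complete Bouguer anomaly = 162.65 + 3.65 = 166.30 mGal

166.3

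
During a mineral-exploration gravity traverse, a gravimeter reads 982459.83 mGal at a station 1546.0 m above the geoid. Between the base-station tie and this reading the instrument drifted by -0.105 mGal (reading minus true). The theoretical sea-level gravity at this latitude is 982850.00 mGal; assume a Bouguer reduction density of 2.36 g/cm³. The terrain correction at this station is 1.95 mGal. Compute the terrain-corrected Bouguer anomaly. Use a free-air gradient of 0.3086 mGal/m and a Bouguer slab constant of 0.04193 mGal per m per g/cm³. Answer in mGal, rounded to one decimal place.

Drift-corrected reading = 982459.83 − (-0.105) = 982459.935 mGal
Free-air correction = 0.3086 × 1546.0 = 477.10 mGal
Free-air anomaly = 982459.935 − 982850.00 + (477.10) = 87.035 mGal
Bouguer slab correction = 0.04193 × 2.36 × 1546.0 = 152.98 mGal
Simple Bouguer anomaly = 87.035 − (152.98) = -65.945 mGal
Complete Bouguer anomaly = -65.945 + 1.95 = -63.995 mGal

-64.0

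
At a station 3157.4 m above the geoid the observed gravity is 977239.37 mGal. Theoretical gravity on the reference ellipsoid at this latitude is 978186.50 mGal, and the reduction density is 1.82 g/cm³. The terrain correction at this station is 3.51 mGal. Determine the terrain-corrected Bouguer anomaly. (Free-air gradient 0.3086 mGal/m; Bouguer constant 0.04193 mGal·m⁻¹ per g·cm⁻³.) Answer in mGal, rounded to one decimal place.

-210.2

Free-air correction = 0.3086 × 3157.4 = 974.37 mGal
Free-air anomaly = 977239.37 − 978186.50 + (974.37) = 27.24 mGal
Bouguer slab correction = 0.04193 × 1.82 × 3157.4 = 240.95 mGal
Simple Bouguer anomaly = 27.24 − (240.95) = -213.71 mGal
Complete Bouguer anomaly = -213.71 + 3.51 = -210.20 mGal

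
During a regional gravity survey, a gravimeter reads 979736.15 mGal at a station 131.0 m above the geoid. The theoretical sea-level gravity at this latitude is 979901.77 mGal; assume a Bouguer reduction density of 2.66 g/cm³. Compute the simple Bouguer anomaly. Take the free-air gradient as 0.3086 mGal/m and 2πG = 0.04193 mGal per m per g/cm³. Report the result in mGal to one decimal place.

Free-air correction = 0.3086 × 131.0 = 40.43 mGal
Free-air anomaly = 979736.15 − 979901.77 + (40.43) = -125.19 mGal
Bouguer slab correction = 0.04193 × 2.66 × 131.0 = 14.61 mGal
Simple Bouguer anomaly = -125.19 − (14.61) = -139.80 mGal

-139.8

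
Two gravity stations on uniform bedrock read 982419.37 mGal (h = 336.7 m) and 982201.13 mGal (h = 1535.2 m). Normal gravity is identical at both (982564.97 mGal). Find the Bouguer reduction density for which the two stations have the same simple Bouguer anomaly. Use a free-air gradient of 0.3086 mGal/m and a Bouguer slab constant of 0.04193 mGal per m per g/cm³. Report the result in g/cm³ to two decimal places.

3.02

Δg_obs = 982201.13 − 982419.37 = -218.24 mGal over Δh = 1535.2 − 336.7 = 1198.5 m
Equal Bouguer anomalies ⇒ Δg_obs + (0.3086 − 0.04193ρ)·Δh = 0
0.3086 − 0.04193ρ = −Δg_obs/Δh = 0.18209
ρ = (0.3086 − 0.18209) / 0.04193 = 3.02 g/cm³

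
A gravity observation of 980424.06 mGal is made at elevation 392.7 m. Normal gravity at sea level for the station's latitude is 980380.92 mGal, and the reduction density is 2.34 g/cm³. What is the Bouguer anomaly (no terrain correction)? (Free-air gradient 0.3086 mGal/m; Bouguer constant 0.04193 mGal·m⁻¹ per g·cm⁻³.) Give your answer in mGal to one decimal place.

Free-air correction = 0.3086 × 392.7 = 121.19 mGal
Free-air anomaly = 980424.06 − 980380.92 + (121.19) = 164.33 mGal
Bouguer slab correction = 0.04193 × 2.34 × 392.7 = 38.53 mGal
Simple Bouguer anomaly = 164.33 − (38.53) = 125.80 mGal

125.8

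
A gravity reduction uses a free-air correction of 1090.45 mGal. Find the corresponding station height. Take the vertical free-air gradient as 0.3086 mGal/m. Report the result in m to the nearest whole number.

3534

h = 1090.45 / 0.3086 = 3533.54 m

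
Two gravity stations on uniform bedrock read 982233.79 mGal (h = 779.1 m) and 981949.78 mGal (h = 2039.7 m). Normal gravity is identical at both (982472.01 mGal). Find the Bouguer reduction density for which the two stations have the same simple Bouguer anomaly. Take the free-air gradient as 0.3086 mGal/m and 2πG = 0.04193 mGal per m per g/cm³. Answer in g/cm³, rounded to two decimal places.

Δg_obs = 981949.78 − 982233.79 = -284.01 mGal over Δh = 2039.7 − 779.1 = 1260.6 m
Equal Bouguer anomalies ⇒ Δg_obs + (0.3086 − 0.04193ρ)·Δh = 0
0.3086 − 0.04193ρ = −Δg_obs/Δh = 0.22530
ρ = (0.3086 − 0.22530) / 0.04193 = 1.99 g/cm³

1.99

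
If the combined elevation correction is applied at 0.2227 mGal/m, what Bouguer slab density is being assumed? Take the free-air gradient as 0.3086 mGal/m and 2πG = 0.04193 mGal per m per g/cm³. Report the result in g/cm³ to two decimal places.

2.05

0.2227 = 0.3086 − 0.04193 × ρ
ρ = (0.3086 − 0.2227) / 0.04193 = 2.05 g/cm³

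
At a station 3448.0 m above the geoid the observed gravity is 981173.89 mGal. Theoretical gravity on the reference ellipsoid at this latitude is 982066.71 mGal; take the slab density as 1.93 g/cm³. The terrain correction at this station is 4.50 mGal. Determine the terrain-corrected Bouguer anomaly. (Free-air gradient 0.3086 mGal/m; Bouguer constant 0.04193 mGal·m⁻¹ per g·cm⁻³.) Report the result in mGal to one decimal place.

Free-air correction = 0.3086 × 3448.0 = 1064.05 mGal
Free-air anomaly = 981173.89 − 982066.71 + (1064.05) = 171.23 mGal
Bouguer slab correction = 0.04193 × 1.93 × 3448.0 = 279.03 mGal
Simple Bouguer anomaly = 171.23 − (279.03) = -107.80 mGal
Complete Bouguer anomaly = -107.80 + 4.50 = -103.30 mGal

-103.3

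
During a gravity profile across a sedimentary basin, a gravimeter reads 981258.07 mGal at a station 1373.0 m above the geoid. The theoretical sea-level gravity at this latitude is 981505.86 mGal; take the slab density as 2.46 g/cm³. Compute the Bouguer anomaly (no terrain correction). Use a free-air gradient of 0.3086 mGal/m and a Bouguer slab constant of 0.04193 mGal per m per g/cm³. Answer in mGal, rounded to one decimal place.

34.3

Free-air correction = 0.3086 × 1373.0 = 423.71 mGal
Free-air anomaly = 981258.07 − 981505.86 + (423.71) = 175.92 mGal
Bouguer slab correction = 0.04193 × 2.46 × 1373.0 = 141.62 mGal
Simple Bouguer anomaly = 175.92 − (141.62) = 34.30 mGal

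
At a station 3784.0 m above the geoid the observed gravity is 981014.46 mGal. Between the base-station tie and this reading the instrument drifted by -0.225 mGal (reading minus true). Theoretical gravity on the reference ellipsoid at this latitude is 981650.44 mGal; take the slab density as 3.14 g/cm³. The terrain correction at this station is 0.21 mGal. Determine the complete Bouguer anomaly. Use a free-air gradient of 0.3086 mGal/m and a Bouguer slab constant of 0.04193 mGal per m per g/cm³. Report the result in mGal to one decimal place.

Drift-corrected reading = 981014.46 − (-0.225) = 981014.685 mGal
Free-air correction = 0.3086 × 3784.0 = 1167.74 mGal
Free-air anomaly = 981014.685 − 981650.44 + (1167.74) = 531.985 mGal
Bouguer slab correction = 0.04193 × 3.14 × 3784.0 = 498.20 mGal
Simple Bouguer anomaly = 531.985 − (498.20) = 33.785 mGal
Complete Bouguer anomaly = 33.785 + 0.21 = 33.995 mGal

34.0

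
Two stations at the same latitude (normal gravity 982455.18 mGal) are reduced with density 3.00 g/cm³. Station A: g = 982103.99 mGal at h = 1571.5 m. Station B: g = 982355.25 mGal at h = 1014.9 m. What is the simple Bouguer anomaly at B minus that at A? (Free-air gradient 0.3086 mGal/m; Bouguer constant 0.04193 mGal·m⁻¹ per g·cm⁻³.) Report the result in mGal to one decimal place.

149.5

Δg_SB(A) = 982103.99 − 982455.18 + 0.3086×1571.5 − 0.04193×3.00×1571.5 = -63.90 mGal
Δg_SB(B) = 982355.25 − 982455.18 + 0.3086×1014.9 − 0.04193×3.00×1014.9 = 85.60 mGal
Difference = 85.60 − (-63.90) = 149.50 mGal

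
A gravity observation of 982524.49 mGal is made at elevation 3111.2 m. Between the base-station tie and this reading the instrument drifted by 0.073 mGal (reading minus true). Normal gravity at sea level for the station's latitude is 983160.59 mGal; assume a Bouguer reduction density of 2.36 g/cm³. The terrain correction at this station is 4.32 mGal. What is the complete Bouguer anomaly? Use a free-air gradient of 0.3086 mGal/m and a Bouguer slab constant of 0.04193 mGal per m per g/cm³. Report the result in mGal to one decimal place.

20.4

Drift-corrected reading = 982524.49 − (0.073) = 982524.417 mGal
Free-air correction = 0.3086 × 3111.2 = 960.12 mGal
Free-air anomaly = 982524.417 − 983160.59 + (960.12) = 323.947 mGal
Bouguer slab correction = 0.04193 × 2.36 × 3111.2 = 307.87 mGal
Simple Bouguer anomaly = 323.947 − (307.87) = 16.077 mGal
Complete Bouguer anomaly = 16.077 + 4.32 = 20.397 mGal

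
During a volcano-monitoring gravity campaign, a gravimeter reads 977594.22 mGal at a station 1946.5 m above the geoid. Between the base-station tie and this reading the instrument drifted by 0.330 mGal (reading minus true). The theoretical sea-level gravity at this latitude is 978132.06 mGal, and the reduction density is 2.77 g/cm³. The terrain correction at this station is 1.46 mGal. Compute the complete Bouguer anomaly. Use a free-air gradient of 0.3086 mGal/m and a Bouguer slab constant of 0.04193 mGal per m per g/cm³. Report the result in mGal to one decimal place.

-162.1

Drift-corrected reading = 977594.22 − (0.330) = 977593.890 mGal
Free-air correction = 0.3086 × 1946.5 = 600.69 mGal
Free-air anomaly = 977593.890 − 978132.06 + (600.69) = 62.520 mGal
Bouguer slab correction = 0.04193 × 2.77 × 1946.5 = 226.08 mGal
Simple Bouguer anomaly = 62.520 − (226.08) = -163.560 mGal
Complete Bouguer anomaly = -163.560 + 1.46 = -162.100 mGal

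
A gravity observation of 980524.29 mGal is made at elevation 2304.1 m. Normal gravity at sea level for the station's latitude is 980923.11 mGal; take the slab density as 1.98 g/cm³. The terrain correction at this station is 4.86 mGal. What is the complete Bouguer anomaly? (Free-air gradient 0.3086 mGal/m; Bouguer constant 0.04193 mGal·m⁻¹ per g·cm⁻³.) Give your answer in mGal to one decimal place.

125.8

Free-air correction = 0.3086 × 2304.1 = 711.05 mGal
Free-air anomaly = 980524.29 − 980923.11 + (711.05) = 312.23 mGal
Bouguer slab correction = 0.04193 × 1.98 × 2304.1 = 191.29 mGal
Simple Bouguer anomaly = 312.23 − (191.29) = 120.94 mGal
Complete Bouguer anomaly = 120.94 + 4.86 = 125.80 mGal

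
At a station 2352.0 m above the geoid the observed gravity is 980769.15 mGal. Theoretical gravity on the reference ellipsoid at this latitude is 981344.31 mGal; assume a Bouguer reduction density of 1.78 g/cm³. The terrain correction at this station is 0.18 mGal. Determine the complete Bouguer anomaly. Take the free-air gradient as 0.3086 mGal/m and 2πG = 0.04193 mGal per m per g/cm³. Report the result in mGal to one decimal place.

Free-air correction = 0.3086 × 2352.0 = 725.83 mGal
Free-air anomaly = 980769.15 − 981344.31 + (725.83) = 150.67 mGal
Bouguer slab correction = 0.04193 × 1.78 × 2352.0 = 175.54 mGal
Simple Bouguer anomaly = 150.67 − (175.54) = -24.87 mGal
Complete Bouguer anomaly = -24.87 + 0.18 = -24.69 mGal

-24.7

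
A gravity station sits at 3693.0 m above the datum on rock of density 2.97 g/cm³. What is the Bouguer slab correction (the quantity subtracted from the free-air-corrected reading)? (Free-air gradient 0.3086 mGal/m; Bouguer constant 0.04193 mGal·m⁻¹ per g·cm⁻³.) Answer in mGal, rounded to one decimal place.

459.9

Bouguer slab correction = 0.04193 × 2.97 × 3693.0 = 459.9 mGal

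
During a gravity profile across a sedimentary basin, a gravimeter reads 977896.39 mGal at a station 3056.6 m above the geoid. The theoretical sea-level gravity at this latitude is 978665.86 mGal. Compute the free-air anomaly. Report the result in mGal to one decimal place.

Free-air correction = 0.3086 × 3056.6 = 943.27 mGal
Free-air anomaly = 977896.39 − 978665.86 + (943.27) = 173.80 mGal

173.8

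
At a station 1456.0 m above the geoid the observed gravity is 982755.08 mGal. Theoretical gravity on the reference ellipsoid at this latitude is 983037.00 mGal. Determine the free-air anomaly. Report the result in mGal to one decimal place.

167.4

Free-air correction = 0.3086 × 1456.0 = 449.32 mGal
Free-air anomaly = 982755.08 − 983037.00 + (449.32) = 167.40 mGal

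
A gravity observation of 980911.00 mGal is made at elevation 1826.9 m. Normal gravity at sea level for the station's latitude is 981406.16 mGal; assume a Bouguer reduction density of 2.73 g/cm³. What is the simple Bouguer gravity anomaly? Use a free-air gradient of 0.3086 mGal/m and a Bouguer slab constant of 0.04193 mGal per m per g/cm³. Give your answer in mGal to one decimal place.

Free-air correction = 0.3086 × 1826.9 = 563.78 mGal
Free-air anomaly = 980911.00 − 981406.16 + (563.78) = 68.62 mGal
Bouguer slab correction = 0.04193 × 2.73 × 1826.9 = 209.12 mGal
Simple Bouguer anomaly = 68.62 − (209.12) = -140.50 mGal

-140.5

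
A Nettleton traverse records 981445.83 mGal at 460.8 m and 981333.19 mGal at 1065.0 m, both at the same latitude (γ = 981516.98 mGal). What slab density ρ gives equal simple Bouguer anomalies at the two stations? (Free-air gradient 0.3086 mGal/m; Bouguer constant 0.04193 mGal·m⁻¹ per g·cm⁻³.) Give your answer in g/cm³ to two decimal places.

2.91

Δg_obs = 981333.19 − 981445.83 = -112.64 mGal over Δh = 1065.0 − 460.8 = 604.2 m
Equal Bouguer anomalies ⇒ Δg_obs + (0.3086 − 0.04193ρ)·Δh = 0
0.3086 − 0.04193ρ = −Δg_obs/Δh = 0.18643
ρ = (0.3086 − 0.18643) / 0.04193 = 2.91 g/cm³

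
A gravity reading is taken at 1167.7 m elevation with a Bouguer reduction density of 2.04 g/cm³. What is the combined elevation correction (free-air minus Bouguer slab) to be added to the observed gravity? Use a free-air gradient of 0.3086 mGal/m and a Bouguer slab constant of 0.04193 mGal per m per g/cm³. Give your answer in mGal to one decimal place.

Combined gradient = 0.3086 − 0.04193 × 2.04 = 0.2230628 mGal/m
Combined elevation correction = 0.2230628 × 1167.7 = 260.5 mGal

260.5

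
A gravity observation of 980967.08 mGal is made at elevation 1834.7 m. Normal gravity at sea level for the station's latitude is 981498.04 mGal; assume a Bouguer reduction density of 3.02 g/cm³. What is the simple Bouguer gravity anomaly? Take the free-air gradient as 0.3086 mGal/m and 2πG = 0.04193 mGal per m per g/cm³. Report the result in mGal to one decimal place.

-197.1

Free-air correction = 0.3086 × 1834.7 = 566.19 mGal
Free-air anomaly = 980967.08 − 981498.04 + (566.19) = 35.23 mGal
Bouguer slab correction = 0.04193 × 3.02 × 1834.7 = 232.33 mGal
Simple Bouguer anomaly = 35.23 − (232.33) = -197.10 mGal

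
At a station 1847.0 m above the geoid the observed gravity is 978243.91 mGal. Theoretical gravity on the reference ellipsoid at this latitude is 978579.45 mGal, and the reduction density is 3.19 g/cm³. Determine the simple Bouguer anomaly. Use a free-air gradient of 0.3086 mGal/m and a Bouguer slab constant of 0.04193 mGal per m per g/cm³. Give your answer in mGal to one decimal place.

-12.6

Free-air correction = 0.3086 × 1847.0 = 569.98 mGal
Free-air anomaly = 978243.91 − 978579.45 + (569.98) = 234.44 mGal
Bouguer slab correction = 0.04193 × 3.19 × 1847.0 = 247.05 mGal
Simple Bouguer anomaly = 234.44 − (247.05) = -12.61 mGal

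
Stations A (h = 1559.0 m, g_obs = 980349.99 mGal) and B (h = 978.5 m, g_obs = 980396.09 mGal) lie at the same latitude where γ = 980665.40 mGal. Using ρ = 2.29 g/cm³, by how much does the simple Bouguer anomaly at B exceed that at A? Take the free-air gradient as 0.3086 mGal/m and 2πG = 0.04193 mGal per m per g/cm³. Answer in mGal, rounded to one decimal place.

-77.3

Δg_SB(A) = 980349.99 − 980665.40 + 0.3086×1559.0 − 0.04193×2.29×1559.0 = 16.00 mGal
Δg_SB(B) = 980396.09 − 980665.40 + 0.3086×978.5 − 0.04193×2.29×978.5 = -61.30 mGal
Difference = -61.30 − (16.00) = -77.30 mGal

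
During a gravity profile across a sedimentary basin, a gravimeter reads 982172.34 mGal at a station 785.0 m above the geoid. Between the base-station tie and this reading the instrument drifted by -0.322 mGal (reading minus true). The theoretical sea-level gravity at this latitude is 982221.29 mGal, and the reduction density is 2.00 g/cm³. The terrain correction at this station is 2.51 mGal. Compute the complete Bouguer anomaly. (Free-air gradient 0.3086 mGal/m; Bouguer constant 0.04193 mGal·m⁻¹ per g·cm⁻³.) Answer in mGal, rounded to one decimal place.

130.3

Drift-corrected reading = 982172.34 − (-0.322) = 982172.662 mGal
Free-air correction = 0.3086 × 785.0 = 242.25 mGal
Free-air anomaly = 982172.662 − 982221.29 + (242.25) = 193.622 mGal
Bouguer slab correction = 0.04193 × 2.00 × 785.0 = 65.83 mGal
Simple Bouguer anomaly = 193.622 − (65.83) = 127.792 mGal
Complete Bouguer anomaly = 127.792 + 2.51 = 130.302 mGal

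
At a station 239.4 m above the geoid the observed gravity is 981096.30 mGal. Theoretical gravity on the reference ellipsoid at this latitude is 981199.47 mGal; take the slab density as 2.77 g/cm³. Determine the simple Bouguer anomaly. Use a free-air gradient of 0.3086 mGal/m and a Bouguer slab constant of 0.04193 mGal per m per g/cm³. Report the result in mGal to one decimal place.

Free-air correction = 0.3086 × 239.4 = 73.88 mGal
Free-air anomaly = 981096.30 − 981199.47 + (73.88) = -29.29 mGal
Bouguer slab correction = 0.04193 × 2.77 × 239.4 = 27.81 mGal
Simple Bouguer anomaly = -29.29 − (27.81) = -57.10 mGal

-57.1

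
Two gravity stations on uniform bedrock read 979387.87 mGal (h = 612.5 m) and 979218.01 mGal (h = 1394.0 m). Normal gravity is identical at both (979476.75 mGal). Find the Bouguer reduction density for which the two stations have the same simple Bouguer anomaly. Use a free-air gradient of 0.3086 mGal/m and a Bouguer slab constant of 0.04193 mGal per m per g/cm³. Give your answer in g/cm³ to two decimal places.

2.18

Δg_obs = 979218.01 − 979387.87 = -169.86 mGal over Δh = 1394.0 − 612.5 = 781.5 m
Equal Bouguer anomalies ⇒ Δg_obs + (0.3086 − 0.04193ρ)·Δh = 0
0.3086 − 0.04193ρ = −Δg_obs/Δh = 0.21735
ρ = (0.3086 − 0.21735) / 0.04193 = 2.18 g/cm³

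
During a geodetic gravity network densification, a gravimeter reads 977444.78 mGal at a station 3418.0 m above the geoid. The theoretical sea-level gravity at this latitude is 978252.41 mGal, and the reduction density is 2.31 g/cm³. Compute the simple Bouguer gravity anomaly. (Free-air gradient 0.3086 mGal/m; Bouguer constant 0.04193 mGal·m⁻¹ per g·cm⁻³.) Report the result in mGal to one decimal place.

Free-air correction = 0.3086 × 3418.0 = 1054.79 mGal
Free-air anomaly = 977444.78 − 978252.41 + (1054.79) = 247.16 mGal
Bouguer slab correction = 0.04193 × 2.31 × 3418.0 = 331.06 mGal
Simple Bouguer anomaly = 247.16 − (331.06) = -83.90 mGal

-83.9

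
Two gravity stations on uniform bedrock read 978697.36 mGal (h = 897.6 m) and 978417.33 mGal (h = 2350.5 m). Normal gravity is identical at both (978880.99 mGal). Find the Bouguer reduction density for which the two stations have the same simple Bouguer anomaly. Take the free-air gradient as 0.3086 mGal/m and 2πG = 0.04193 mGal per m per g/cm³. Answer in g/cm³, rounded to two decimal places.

2.76

Δg_obs = 978417.33 − 978697.36 = -280.03 mGal over Δh = 2350.5 − 897.6 = 1452.9 m
Equal Bouguer anomalies ⇒ Δg_obs + (0.3086 − 0.04193ρ)·Δh = 0
0.3086 − 0.04193ρ = −Δg_obs/Δh = 0.19274
ρ = (0.3086 − 0.19274) / 0.04193 = 2.76 g/cm³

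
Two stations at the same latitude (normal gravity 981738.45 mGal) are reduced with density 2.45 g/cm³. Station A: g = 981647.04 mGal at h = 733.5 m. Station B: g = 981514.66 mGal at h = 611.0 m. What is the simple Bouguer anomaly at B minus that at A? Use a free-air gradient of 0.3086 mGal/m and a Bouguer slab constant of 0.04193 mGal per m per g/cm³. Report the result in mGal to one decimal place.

Δg_SB(A) = 981647.04 − 981738.45 + 0.3086×733.5 − 0.04193×2.45×733.5 = 59.60 mGal
Δg_SB(B) = 981514.66 − 981738.45 + 0.3086×611.0 − 0.04193×2.45×611.0 = -98.00 mGal
Difference = -98.00 − (59.60) = -157.60 mGal

-157.6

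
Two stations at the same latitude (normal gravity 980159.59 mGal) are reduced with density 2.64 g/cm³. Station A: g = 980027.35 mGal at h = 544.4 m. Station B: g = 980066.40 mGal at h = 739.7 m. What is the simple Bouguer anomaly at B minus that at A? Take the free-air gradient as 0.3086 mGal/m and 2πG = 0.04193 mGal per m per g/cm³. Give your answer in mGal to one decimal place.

Δg_SB(A) = 980027.35 − 980159.59 + 0.3086×544.4 − 0.04193×2.64×544.4 = -24.50 mGal
Δg_SB(B) = 980066.40 − 980159.59 + 0.3086×739.7 − 0.04193×2.64×739.7 = 53.20 mGal
Difference = 53.20 − (-24.50) = 77.70 mGal

77.7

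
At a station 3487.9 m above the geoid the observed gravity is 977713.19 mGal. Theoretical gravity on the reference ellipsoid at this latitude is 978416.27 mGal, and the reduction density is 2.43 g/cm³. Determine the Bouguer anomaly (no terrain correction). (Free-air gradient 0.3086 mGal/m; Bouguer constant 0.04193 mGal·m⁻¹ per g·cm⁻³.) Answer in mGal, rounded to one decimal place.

17.9

Free-air correction = 0.3086 × 3487.9 = 1076.37 mGal
Free-air anomaly = 977713.19 − 978416.27 + (1076.37) = 373.29 mGal
Bouguer slab correction = 0.04193 × 2.43 × 3487.9 = 355.38 mGal
Simple Bouguer anomaly = 373.29 − (355.38) = 17.91 mGal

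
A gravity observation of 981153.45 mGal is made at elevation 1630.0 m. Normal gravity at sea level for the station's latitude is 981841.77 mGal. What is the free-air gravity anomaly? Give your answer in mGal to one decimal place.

-185.3

Free-air correction = 0.3086 × 1630.0 = 503.02 mGal
Free-air anomaly = 981153.45 − 981841.77 + (503.02) = -185.30 mGal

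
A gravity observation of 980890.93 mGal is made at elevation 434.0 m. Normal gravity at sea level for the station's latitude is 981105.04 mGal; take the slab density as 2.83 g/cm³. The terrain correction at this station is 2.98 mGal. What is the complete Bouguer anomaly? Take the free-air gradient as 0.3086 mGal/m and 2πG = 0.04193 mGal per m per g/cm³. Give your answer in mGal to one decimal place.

-128.7

Free-air correction = 0.3086 × 434.0 = 133.93 mGal
Free-air anomaly = 980890.93 − 981105.04 + (133.93) = -80.18 mGal
Bouguer slab correction = 0.04193 × 2.83 × 434.0 = 51.50 mGal
Simple Bouguer anomaly = -80.18 − (51.50) = -131.68 mGal
Complete Bouguer anomaly = -131.68 + 2.98 = -128.70 mGal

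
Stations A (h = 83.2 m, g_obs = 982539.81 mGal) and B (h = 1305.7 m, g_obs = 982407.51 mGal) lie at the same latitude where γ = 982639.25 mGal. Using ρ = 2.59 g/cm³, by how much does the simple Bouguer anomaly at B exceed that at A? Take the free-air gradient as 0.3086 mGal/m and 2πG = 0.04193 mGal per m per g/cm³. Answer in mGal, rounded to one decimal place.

112.2

Δg_SB(A) = 982539.81 − 982639.25 + 0.3086×83.2 − 0.04193×2.59×83.2 = -82.80 mGal
Δg_SB(B) = 982407.51 − 982639.25 + 0.3086×1305.7 − 0.04193×2.59×1305.7 = 29.40 mGal
Difference = 29.40 − (-82.80) = 112.20 mGal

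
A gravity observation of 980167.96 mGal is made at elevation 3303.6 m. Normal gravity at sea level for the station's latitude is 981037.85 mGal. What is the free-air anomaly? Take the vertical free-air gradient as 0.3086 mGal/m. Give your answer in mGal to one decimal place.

149.6

Free-air correction = 0.3086 × 3303.6 = 1019.49 mGal
Free-air anomaly = 980167.96 − 981037.85 + (1019.49) = 149.60 mGal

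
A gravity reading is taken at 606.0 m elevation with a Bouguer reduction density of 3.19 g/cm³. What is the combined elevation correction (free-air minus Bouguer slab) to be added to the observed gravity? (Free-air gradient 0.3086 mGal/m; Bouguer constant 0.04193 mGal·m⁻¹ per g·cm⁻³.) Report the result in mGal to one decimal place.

Combined gradient = 0.3086 − 0.04193 × 3.19 = 0.1748433 mGal/m
Combined elevation correction = 0.1748433 × 606.0 = 106.0 mGal

106.0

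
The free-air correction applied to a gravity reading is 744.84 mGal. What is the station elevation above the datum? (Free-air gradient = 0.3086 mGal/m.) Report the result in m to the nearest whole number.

h = 744.84 / 0.3086 = 2413.61 m

2414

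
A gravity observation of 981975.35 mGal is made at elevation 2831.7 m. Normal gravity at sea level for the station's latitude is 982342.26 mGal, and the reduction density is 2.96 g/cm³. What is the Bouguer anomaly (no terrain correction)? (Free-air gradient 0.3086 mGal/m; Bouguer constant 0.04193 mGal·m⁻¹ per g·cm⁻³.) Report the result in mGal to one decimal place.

Free-air correction = 0.3086 × 2831.7 = 873.86 mGal
Free-air anomaly = 981975.35 − 982342.26 + (873.86) = 506.95 mGal
Bouguer slab correction = 0.04193 × 2.96 × 2831.7 = 351.45 mGal
Simple Bouguer anomaly = 506.95 − (351.45) = 155.50 mGal

155.5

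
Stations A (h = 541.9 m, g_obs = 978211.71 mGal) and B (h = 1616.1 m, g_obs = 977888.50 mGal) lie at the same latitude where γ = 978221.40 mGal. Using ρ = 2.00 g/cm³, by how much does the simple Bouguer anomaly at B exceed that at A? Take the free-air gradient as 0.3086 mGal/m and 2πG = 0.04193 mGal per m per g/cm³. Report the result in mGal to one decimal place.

Δg_SB(A) = 978211.71 − 978221.40 + 0.3086×541.9 − 0.04193×2.00×541.9 = 112.10 mGal
Δg_SB(B) = 977888.50 − 978221.40 + 0.3086×1616.1 − 0.04193×2.00×1616.1 = 30.30 mGal
Difference = 30.30 − (112.10) = -81.80 mGal

-81.8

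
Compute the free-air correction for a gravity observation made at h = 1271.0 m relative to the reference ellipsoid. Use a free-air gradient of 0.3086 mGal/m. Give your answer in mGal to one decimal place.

392.2

Free-air correction = 0.3086 × 1271.0 = 392.2 mGal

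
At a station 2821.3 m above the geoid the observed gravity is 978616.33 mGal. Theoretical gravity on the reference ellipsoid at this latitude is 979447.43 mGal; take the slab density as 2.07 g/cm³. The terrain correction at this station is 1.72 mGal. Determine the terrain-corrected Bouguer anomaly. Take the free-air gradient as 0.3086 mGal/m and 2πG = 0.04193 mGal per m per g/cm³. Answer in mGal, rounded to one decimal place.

-203.6

Free-air correction = 0.3086 × 2821.3 = 870.65 mGal
Free-air anomaly = 978616.33 − 979447.43 + (870.65) = 39.55 mGal
Bouguer slab correction = 0.04193 × 2.07 × 2821.3 = 244.88 mGal
Simple Bouguer anomaly = 39.55 − (244.88) = -205.33 mGal
Complete Bouguer anomaly = -205.33 + 1.72 = -203.61 mGal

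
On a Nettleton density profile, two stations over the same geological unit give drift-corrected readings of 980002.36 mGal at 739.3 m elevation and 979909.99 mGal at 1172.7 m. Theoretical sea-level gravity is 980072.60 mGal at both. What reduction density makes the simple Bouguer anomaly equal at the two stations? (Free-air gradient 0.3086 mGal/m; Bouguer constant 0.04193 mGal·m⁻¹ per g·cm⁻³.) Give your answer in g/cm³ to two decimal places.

Δg_obs = 979909.99 − 980002.36 = -92.37 mGal over Δh = 1172.7 − 739.3 = 433.4 m
Equal Bouguer anomalies ⇒ Δg_obs + (0.3086 − 0.04193ρ)·Δh = 0
0.3086 − 0.04193ρ = −Δg_obs/Δh = 0.21313
ρ = (0.3086 − 0.21313) / 0.04193 = 2.28 g/cm³

2.28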